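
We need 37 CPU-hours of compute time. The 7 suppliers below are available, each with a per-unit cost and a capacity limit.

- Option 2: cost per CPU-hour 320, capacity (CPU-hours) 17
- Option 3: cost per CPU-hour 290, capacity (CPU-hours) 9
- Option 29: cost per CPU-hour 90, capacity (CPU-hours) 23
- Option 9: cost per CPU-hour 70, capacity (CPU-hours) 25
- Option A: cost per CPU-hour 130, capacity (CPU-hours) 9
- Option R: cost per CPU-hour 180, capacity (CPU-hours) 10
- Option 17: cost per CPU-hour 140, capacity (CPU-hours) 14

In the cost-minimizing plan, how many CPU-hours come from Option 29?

Cheapest first:
Option 9 (70): use full 25 ; 12 CPU-hours to go.
Option 29 (90): take the remaining 12 ; done.
Option A, Option 17, Option R, Option 3, Option 2: unused.

12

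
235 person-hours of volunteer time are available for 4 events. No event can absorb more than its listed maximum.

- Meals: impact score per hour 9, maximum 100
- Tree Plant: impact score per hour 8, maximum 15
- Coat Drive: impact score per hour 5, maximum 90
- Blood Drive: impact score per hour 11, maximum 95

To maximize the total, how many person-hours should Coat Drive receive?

Order the events by impact score per hour: Blood Drive 11 > Meals 9 > Tree Plant 8 > Coat Drive 5.
Blood Drive takes 95 to reach its cap of 95 → 140 left.
Give Meals 100 to hit its cap of 100 → 40 left.
Give Tree Plant 15 to hit its cap of 15 → 25 left.
Only 25 left; Coat Drive takes them to reach 25.

25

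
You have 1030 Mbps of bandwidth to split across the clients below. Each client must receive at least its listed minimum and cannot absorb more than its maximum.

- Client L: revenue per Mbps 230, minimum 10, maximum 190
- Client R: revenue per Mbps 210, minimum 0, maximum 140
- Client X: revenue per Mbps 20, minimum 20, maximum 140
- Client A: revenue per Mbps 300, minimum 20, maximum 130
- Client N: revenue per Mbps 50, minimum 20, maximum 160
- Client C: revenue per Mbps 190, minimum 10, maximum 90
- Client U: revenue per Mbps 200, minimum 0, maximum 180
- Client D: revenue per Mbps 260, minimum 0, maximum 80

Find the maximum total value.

Meeting every minimum uses 10+0+20+20+20+10+0+0 = 80 Mbps, leaving 950.
Rank by revenue per Mbps: Client A 300 > Client D 260 > Client L 230 > Client R 210 > Client U 200 > Client C 190 > Client N 50 > Client X 20.
Client A takes 110 more to reach its cap of 130 → 840 left.
Client D takes 80 more to reach its cap of 80 → 760 left.
Client L: +180 to 190 (cap) → 580 left.
Client R: +140 to 140 (cap) → 440 left.
Give Client U 180 more to hit its cap of 180 → 260 left.
Client C: +80 to 90 (cap) → 180 left.
Give Client N 140 more to hit its cap of 160 → 40 left.
Only 40 left; Client X takes them to reach 60.
Total = 230×190 + 210×140 + 20×60 + 300×130 + 50×160 + 190×90 + 200×180 + 260×80 = 195200.

195200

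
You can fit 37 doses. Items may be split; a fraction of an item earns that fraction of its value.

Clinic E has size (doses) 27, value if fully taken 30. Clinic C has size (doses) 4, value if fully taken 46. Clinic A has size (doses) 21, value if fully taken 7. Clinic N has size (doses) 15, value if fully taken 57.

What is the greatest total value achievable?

Sort by value density: Clinic C 46/4≈11.5, Clinic N 57/15≈3.8, Clinic E 30/27≈1.11, Clinic A 7/21≈0.333.
All 4 doses of Clinic C fit (value 46) ; 33 remain.
Take all of Clinic N (15 doses, value 57) ; 18 doses left.
Fill the last 18 doses with part of Clinic E: 18/27 of it earns 20.
Total value = 123.

123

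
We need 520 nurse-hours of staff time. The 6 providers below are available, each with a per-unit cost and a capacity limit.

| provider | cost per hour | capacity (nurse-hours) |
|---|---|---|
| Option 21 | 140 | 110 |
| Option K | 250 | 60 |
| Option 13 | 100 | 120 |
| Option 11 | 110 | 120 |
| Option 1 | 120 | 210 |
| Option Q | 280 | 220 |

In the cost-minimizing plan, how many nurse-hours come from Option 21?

Use providers in increasing cost order.
Option 13 (100): use full 120 ; 400 nurse-hours to go.
Take 120 from Option 11 at 110 ; need 280 more.
Option 1 at 120: take all 210 nurse-hours ; 70 still needed.
Take 70 from Option 21 at 140 to finish.
Option K, Option Q: unused.

70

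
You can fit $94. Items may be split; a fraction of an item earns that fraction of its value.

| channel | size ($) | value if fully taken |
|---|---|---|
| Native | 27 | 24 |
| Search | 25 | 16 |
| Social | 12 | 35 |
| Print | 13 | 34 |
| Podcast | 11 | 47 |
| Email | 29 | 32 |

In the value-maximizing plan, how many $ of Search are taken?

2

Rank by value-to-size ratio: Podcast 47/11≈4.27, Social 35/12≈2.92, Print 34/13≈2.62, Email 32/29≈1.1, Native 24/27≈0.889, Search 16/25≈0.64.
Podcast: take in full, 11 $ for value 47 → 83 left.
Take all of Social (12 $, value 35) → 71 $ left.
Print: take in full, 13 $ for value 34 → 58 left.
Take all of Email (29 $, value 32) → 29 $ left.
Native: take in full, 27 $ for value 24 → 2 left.
Fill the last 2 $ with part of Search: 2/25 of it earns 1.28.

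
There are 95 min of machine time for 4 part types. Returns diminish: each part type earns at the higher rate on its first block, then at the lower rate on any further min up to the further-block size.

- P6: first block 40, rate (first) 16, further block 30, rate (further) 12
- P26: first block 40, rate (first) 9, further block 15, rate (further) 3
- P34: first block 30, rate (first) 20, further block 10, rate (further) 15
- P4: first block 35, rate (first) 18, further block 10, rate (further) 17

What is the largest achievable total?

Rank every tier by rate: P34/first 20 > P4/first 18 > P4/second 17 > P6/first 16 > P34/second 15 > P6/second 12 > P26/first 9 > P26/second 3.
P34/first (20): +30 — 65 left.
P4/first (18): +35 — 30 left.
Fill P4 second block (10 at 17) — 20 left.
P6 first at 16: only 20 left, fill 20.
Total = 20×30 + 18×35 + 17×10 + 16×20 = 1720.

1720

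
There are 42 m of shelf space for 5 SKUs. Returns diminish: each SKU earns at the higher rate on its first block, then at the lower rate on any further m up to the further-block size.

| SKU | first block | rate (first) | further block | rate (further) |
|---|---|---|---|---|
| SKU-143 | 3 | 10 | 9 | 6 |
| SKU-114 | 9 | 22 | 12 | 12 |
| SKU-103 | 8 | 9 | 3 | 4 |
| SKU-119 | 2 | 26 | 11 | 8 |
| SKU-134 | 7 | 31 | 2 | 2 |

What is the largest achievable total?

721

Order all 10 blocks by rate: SKU-134/tier1 31 > SKU-119/tier1 26 > SKU-114/tier1 22 > SKU-114/tier2 12 > SKU-143/tier1 10 > SKU-103/tier1 9 > SKU-119/tier2 8 > SKU-143/tier2 6 > SKU-103/tier2 4 > SKU-134/tier2 2.
SKU-134 tier1 at 31: fill all 7 ; 35 left.
SKU-119/tier1 (26): +2 ; 33 left.
Fill SKU-114 tier1 block (9 at 22) ; 24 left.
Fill SKU-114 tier2 block (12 at 12) ; 12 left.
Fill SKU-143 tier1 block (3 at 10) ; 9 left.
SKU-103 tier1 at 9: fill all 8 ; 1 left.
SKU-119/tier2: +1 of 11 at 8; pool empty.
Total = 31×7 + 26×2 + 22×9 + 12×12 + 10×3 + 9×8 + 8×1 = 721.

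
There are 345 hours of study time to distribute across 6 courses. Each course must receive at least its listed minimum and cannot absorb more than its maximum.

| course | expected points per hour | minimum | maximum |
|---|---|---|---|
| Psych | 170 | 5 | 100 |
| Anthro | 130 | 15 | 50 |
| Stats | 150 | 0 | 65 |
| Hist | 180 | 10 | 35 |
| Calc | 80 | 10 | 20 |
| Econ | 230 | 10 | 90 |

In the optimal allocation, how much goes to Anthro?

Meeting every minimum uses 5+15+0+10+10+10 = 50 hours, leaving 295.
Highest expected points per hour first: Econ 230 > Hist 180 > Psych 170 > Stats 150 > Anthro 130 > Calc 80.
Econ: +80 to 90 (cap) → 215 left.
Hist takes 25 more to reach its cap of 35 → 190 left.
Psych takes 95 more to reach its cap of 100 → 95 left.
Stats takes 65 more to reach its cap of 65 → 30 left.
Anthro has room for 35 more but only 30 remain, so it gets 45.

45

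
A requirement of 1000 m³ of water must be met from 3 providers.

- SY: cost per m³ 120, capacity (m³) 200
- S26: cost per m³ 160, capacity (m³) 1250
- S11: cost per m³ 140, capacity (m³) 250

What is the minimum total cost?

Use providers in increasing cost order.
SY (120): use full 200 — 800 m³ to go.
S11 (140): use full 250 — 550 m³ to go.
S26 at 160: take 550 of its 1250 — requirement met.
Cost = 200×120 + 250×140 + 550×160 = 147000.

147000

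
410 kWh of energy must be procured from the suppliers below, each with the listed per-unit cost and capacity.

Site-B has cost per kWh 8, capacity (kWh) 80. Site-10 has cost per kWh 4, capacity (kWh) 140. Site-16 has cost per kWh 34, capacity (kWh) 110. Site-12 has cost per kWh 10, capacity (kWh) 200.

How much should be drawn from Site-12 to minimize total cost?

190

Cheapest first:
Site-10 at 4: take all 140 kWh ; 270 still needed.
Site-B at 8: take all 80 kWh ; 190 still needed.
Site-12 at 10: take 190 of its 200 ; requirement met.
Site-16: unused.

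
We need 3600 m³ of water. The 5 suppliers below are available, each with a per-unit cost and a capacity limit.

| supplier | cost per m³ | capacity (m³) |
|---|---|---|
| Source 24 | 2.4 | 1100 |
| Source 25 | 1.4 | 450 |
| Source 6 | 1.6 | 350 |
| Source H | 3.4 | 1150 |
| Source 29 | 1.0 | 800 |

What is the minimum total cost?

Cheapest first:
Source 29 (1.0): use full 800 ; 2800 m³ to go.
Source 25 (1.4): use full 450 ; 2350 m³ to go.
Source 6 (1.6): use full 350 ; 2000 m³ to go.
Source 24 at 2.4: take all 1100 m³ ; 900 still needed.
Source H at 3.4: take 900 of its 1150 ; requirement met.
Cost = 800×1.0 + 450×1.4 + 350×1.6 + 1100×2.4 + 900×3.4 = 7690.

7690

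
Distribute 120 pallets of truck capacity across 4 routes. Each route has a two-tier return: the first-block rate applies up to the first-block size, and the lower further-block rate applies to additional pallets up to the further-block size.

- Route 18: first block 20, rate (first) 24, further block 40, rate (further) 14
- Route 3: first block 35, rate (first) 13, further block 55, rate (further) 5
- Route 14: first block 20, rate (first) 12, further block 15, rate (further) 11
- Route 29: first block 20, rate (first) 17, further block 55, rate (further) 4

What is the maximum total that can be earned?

1895

Rank every tier by rate: Route 18/T1 24 > Route 29/T1 17 > Route 18/T2 14 > Route 3/T1 13 > Route 14/T1 12 > Route 14/T2 11 > Route 3/T2 5 > Route 29/T2 4.
Route 18 T1 at 24: fill all 20 ; 100 left.
Route 29/T1 (17): +20 ; 80 left.
Route 18/T2 (14): +40 ; 40 left.
Route 3/T1 (13): +35 ; 5 left.
5 remain; put them into Route 14 T1 at 12.
Total = 24×20 + 17×20 + 14×40 + 13×35 + 12×5 = 1895.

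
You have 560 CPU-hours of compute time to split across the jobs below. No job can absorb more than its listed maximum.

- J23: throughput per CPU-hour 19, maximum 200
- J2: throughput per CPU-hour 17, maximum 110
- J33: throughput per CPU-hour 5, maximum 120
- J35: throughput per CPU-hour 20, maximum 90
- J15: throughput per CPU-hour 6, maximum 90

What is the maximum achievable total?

Rank by throughput per CPU-hour: J35 20 > J23 19 > J2 17 > J15 6 > J33 5.
Give J35 90 to hit its cap of 90 ; 470 left.
J23: +200 to 200 (cap) ; 270 left.
J2: +110 to 110 (cap) ; 160 left.
J15: +90 to 90 (cap) ; 70 left.
J33 has room for 120 but only 70 remain, so it gets 70.
Total = 19×200 + 17×110 + 5×70 + 20×90 + 6×90 = 8360.

8360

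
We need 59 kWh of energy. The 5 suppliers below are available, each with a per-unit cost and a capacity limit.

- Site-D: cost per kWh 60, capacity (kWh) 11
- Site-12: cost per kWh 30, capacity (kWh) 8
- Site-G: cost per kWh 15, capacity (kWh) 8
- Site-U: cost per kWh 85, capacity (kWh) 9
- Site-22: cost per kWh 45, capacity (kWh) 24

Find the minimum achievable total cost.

2780

Fill from the cheapest supplier first.
Site-G (15): use full 8 → 51 kWh to go.
Take 8 from Site-12 at 30 → need 43 more.
Site-22 (45): use full 24 → 19 kWh to go.
Site-D at 60: take all 11 kWh → 8 still needed.
Site-U (85): take the remaining 8 → done.
Cost = 8×15 + 8×30 + 24×45 + 11×60 + 8×85 = 2780.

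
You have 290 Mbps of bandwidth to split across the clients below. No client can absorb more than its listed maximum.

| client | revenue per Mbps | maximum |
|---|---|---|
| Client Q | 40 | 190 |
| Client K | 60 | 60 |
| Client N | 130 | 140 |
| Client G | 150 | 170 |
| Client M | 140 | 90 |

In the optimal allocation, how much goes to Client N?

Highest revenue per Mbps first: Client G 150 > Client M 140 > Client N 130 > Client K 60 > Client Q 40.
Give Client G 170 to hit its cap of 170 — 120 left.
Client M: +90 to 90 (cap) — 30 left.
Only 30 left; Client N takes them to reach 30.

30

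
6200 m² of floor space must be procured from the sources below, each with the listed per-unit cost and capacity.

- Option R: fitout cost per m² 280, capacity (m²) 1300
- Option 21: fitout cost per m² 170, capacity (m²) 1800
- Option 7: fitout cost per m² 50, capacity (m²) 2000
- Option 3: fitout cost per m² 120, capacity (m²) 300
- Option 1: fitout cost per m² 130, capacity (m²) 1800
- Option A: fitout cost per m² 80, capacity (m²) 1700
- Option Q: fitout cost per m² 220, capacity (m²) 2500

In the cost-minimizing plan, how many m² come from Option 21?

Cheapest first:
Take 2000 from Option 7 at 50 — need 4200 more.
Option A (80): use full 1700 — 2500 m² to go.
Option 3 (120): use full 300 — 2200 m² to go.
Option 1 (130): use full 1800 — 400 m² to go.
Option 21 (170): take the remaining 400 — done.
Option Q, Option R: unused.

400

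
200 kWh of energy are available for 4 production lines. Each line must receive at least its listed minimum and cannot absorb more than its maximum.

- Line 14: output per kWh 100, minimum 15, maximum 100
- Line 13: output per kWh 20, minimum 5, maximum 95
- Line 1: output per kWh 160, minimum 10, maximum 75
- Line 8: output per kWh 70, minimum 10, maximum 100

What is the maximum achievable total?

Meeting every minimum uses 15+5+10+10 = 40 kWh, leaving 160.
Order the production lines by output per kWh: Line 1 160 > Line 14 100 > Line 8 70 > Line 13 20.
Line 1 takes 65 more to reach its cap of 75 ; 95 left.
Line 14: +85 to 100 (cap) ; 10 left.
Line 8: +10 (room for 90) → 20. Pool exhausted.
Total = 100×100 + 20×5 + 160×75 + 70×20 = 23500.

23500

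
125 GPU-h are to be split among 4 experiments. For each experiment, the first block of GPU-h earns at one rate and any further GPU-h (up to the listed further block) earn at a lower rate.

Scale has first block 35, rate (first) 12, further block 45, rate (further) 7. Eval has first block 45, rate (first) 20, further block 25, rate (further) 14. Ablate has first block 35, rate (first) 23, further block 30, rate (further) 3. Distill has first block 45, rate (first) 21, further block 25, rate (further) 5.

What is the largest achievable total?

2650

Rank every tier by rate: Ablate/T1 23 > Distill/T1 21 > Eval/T1 20 > Eval/T2 14 > Scale/T1 12 > Scale/T2 7 > Distill/T2 5 > Ablate/T2 3.
Ablate/T1 (23): +35 → 90 left.
Distill/T1 (21): +45 → 45 left.
Fill Eval T1 block (45 at 20) → 0 left.
Total = 23×35 + 21×45 + 20×45 = 2650.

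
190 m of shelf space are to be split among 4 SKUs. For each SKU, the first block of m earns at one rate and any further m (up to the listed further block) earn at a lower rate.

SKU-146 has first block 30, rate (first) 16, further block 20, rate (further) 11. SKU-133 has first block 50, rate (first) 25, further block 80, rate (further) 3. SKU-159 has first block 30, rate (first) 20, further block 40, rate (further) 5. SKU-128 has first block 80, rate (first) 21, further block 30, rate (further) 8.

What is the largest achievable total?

4010

Rank every tier by rate: SKU-133/tier1 25 > SKU-128/tier1 21 > SKU-159/tier1 20 > SKU-146/tier1 16 > SKU-146/tier2 11 > SKU-128/tier2 8 > SKU-159/tier2 5 > SKU-133/tier2 3.
SKU-133/tier1 (25): +50 ; 140 left.
Fill SKU-128 tier1 block (80 at 21) ; 60 left.
SKU-159/tier1 (20): +30 ; 30 left.
SKU-146/tier1 (16): +30 ; 0 left.
Total = 25×50 + 21×80 + 20×30 + 16×30 = 4010.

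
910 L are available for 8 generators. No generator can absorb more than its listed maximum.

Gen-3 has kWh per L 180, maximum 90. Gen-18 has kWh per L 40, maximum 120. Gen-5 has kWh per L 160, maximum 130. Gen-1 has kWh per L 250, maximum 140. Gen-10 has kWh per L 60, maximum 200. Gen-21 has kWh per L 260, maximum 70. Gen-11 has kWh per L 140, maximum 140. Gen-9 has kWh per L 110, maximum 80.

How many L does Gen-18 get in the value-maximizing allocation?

Order the generators by kWh per L: Gen-21 260 > Gen-1 250 > Gen-3 180 > Gen-5 160 > Gen-11 140 > Gen-9 110 > Gen-10 60 > Gen-18 40.
Give Gen-21 70 to hit its cap of 70 ; 840 left.
Gen-1: +140 to 140 (cap) ; 700 left.
Give Gen-3 90 to hit its cap of 90 ; 610 left.
Gen-5 takes 130 to reach its cap of 130 ; 480 left.
Gen-11 takes 140 to reach its cap of 140 ; 340 left.
Give Gen-9 80 to hit its cap of 80 ; 260 left.
Give Gen-10 200 to hit its cap of 200 ; 60 left.
Only 60 left; Gen-18 takes them to reach 60.

60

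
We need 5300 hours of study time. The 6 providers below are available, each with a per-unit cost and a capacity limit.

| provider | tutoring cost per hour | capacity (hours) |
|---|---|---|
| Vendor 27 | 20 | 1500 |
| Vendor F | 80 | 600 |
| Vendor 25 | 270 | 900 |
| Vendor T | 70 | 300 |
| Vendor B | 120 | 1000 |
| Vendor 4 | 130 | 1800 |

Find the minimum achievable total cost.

Fill from the cheapest provider first.
Take 1500 from Vendor 27 at 20 — need 3800 more.
Vendor T at 70: take all 300 hours — 3500 still needed.
Vendor F at 80: take all 600 hours — 2900 still needed.
Vendor B (120): use full 1000 — 1900 hours to go.
Vendor 4 at 130: take all 1800 hours — 100 still needed.
Take 100 from Vendor 25 at 270 to finish.
Cost = 1500×20 + 300×70 + 600×80 + 1000×120 + 1800×130 + 100×270 = 480000.

480000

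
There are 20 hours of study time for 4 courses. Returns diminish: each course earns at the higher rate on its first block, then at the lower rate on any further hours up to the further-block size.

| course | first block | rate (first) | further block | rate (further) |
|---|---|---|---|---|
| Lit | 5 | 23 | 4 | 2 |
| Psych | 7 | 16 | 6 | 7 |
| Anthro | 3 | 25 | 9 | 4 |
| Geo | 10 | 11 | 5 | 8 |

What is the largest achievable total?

Order all 8 blocks by rate: Anthro/T1 25 > Lit/T1 23 > Psych/T1 16 > Geo/T1 11 > Geo/T2 8 > Psych/T2 7 > Anthro/T2 4 > Lit/T2 2.
Anthro T1 at 25: fill all 3 ; 17 left.
Lit T1 at 23: fill all 5 ; 12 left.
Fill Psych T1 block (7 at 16) ; 5 left.
Geo/T1: +5 of 10 at 11; pool empty.
Total = 25×3 + 23×5 + 16×7 + 11×5 = 357.

357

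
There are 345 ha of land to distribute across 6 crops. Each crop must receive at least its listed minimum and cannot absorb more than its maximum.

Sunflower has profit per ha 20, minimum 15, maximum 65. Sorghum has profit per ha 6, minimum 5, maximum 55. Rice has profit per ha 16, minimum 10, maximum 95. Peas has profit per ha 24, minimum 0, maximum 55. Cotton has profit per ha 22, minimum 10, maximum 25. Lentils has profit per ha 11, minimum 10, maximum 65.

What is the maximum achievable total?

Meeting every minimum uses 15+5+10+0+10+10 = 50 ha, leaving 295.
Order the crops by profit per ha: Peas 24 > Cotton 22 > Sunflower 20 > Rice 16 > Lentils 11 > Sorghum 6.
Peas takes 55 more to reach its cap of 55 — 240 left.
Cotton takes 15 more to reach its cap of 25 — 225 left.
Sunflower takes 50 more to reach its cap of 65 — 175 left.
Give Rice 85 more to hit its cap of 95 — 90 left.
Lentils takes 55 more to reach its cap of 65 — 35 left.
Sorghum: +35 (room for 50) → 40. Pool exhausted.
Total = 20×65 + 6×40 + 16×95 + 24×55 + 22×25 + 11×65 = 5645.

5645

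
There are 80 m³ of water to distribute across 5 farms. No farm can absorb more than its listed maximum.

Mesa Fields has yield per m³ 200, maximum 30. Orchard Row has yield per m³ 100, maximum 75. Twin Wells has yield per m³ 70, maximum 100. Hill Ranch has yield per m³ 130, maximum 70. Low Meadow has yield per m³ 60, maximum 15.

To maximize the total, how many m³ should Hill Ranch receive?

50

Highest yield per m³ first: Mesa Fields 200 > Hill Ranch 130 > Orchard Row 100 > Twin Wells 70 > Low Meadow 60.
Mesa Fields takes 30 to reach its cap of 30 — 50 left.
Hill Ranch has room for 70 but only 50 remain, so it gets 50.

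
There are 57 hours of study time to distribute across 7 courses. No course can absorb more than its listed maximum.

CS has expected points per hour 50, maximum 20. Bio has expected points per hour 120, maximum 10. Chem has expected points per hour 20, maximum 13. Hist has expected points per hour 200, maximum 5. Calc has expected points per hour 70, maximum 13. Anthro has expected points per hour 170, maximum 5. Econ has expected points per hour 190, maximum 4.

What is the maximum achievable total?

Highest expected points per hour first: Hist 200 > Econ 190 > Anthro 170 > Bio 120 > Calc 70 > CS 50 > Chem 20.
Hist takes 5 to reach its cap of 5 ; 52 left.
Econ: +4 to 4 (cap) ; 48 left.
Anthro takes 5 to reach its cap of 5 ; 43 left.
Give Bio 10 to hit its cap of 10 ; 33 left.
Give Calc 13 to hit its cap of 13 ; 20 left.
Give CS 20 to hit its cap of 20 ; 0 left.
Total = 50×20 + 120×10 + 200×5 + 70×13 + 170×5 + 190×4 = 5720.

5720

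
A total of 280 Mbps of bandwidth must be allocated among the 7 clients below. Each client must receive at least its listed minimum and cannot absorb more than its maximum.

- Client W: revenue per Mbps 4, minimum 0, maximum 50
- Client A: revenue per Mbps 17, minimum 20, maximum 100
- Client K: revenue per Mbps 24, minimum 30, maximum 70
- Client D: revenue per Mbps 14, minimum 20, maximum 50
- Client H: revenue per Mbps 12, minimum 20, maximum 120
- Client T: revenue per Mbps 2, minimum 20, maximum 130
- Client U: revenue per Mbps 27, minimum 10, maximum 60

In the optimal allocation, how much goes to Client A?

Meeting every minimum uses 0+20+30+20+20+20+10 = 120 Mbps, leaving 160.
Rank by revenue per Mbps: Client U 27 > Client K 24 > Client A 17 > Client D 14 > Client H 12 > Client W 4 > Client T 2.
Give Client U 50 more to hit its cap of 60 ; 110 left.
Client K takes 40 more to reach its cap of 70 ; 70 left.
Client A has room for 80 more but only 70 remain, so it gets 90.

90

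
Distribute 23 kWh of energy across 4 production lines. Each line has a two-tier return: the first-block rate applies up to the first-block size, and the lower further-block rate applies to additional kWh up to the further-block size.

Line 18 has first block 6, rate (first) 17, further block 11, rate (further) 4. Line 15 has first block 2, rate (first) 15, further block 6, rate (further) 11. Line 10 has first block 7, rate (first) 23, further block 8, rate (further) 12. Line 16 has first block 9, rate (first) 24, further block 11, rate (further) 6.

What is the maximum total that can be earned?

494

Order all 8 blocks by rate: Line 16/tier1 24 > Line 10/tier1 23 > Line 18/tier1 17 > Line 15/tier1 15 > Line 10/tier2 12 > Line 15/tier2 11 > Line 16/tier2 6 > Line 18/tier2 4.
Line 16/tier1 (24): +9 ; 14 left.
Line 10/tier1 (23): +7 ; 7 left.
Line 18 tier1 at 17: fill all 6 ; 1 left.
Line 15/tier1: +1 of 2 at 15; pool empty.
Total = 24×9 + 23×7 + 17×6 + 15×1 = 494.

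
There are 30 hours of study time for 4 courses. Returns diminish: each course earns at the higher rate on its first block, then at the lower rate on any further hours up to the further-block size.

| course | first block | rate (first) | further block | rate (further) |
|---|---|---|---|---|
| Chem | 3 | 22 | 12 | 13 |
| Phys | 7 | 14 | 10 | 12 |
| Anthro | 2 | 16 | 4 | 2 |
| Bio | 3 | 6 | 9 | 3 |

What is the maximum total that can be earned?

424

Rank every tier by rate: Chem/T1 22 > Anthro/T1 16 > Phys/T1 14 > Chem/T2 13 > Phys/T2 12 > Bio/T1 6 > Bio/T2 3 > Anthro/T2 2.
Chem/T1 (22): +3 → 27 left.
Anthro T1 at 16: fill all 2 → 25 left.
Phys/T1 (14): +7 → 18 left.
Chem T2 at 13: fill all 12 → 6 left.
Phys T2 at 12: only 6 left, fill 6.
Total = 22×3 + 16×2 + 14×7 + 13×12 + 12×6 = 424.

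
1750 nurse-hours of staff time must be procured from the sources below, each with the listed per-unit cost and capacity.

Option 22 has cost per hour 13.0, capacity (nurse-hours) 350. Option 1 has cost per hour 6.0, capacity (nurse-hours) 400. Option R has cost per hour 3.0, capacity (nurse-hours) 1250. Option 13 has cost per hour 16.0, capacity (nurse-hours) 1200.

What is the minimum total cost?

7450

Fill from the cheapest source first.
Take 1250 from Option R at 3.0 ; need 500 more.
Option 1 at 6.0: take all 400 nurse-hours ; 100 still needed.
Take 100 from Option 22 at 13.0 to finish.
Option 13: unused.
Cost = 1250×3.0 + 400×6.0 + 100×13.0 = 7450.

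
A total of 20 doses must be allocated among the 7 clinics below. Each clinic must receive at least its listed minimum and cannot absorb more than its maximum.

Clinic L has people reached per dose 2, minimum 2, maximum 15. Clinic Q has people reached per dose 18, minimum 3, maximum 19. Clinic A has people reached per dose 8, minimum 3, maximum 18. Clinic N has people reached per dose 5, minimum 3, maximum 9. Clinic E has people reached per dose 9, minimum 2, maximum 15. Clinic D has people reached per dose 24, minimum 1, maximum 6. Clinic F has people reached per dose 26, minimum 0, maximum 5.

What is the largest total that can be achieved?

Meeting every minimum uses 2+3+3+3+2+1+0 = 14 doses, leaving 6.
Order the clinics by people reached per dose: Clinic F 26 > Clinic D 24 > Clinic Q 18 > Clinic E 9 > Clinic A 8 > Clinic N 5 > Clinic L 2.
Give Clinic F 5 more to hit its cap of 5 → 1 left.
Clinic D has room for 5 more but only 1 remain, so it gets 2.
Total = 2×2 + 18×3 + 8×3 + 5×3 + 9×2 + 24×2 + 26×5 = 293.

293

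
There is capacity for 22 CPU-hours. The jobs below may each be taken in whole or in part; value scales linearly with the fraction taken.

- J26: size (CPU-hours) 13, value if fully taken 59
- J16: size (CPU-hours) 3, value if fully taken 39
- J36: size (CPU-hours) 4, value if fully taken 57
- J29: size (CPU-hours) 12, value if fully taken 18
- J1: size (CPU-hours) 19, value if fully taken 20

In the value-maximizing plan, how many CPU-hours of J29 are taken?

2

Sort by value density: J36 57/4≈14.2, J16 39/3≈13, J26 59/13≈4.54, J29 18/12≈1.5, J1 20/19≈1.05.
J36: take in full, 4 CPU-hours for value 57 — 18 left.
Take all of J16 (3 CPU-hours, value 39) — 15 CPU-hours left.
Take all of J26 (13 CPU-hours, value 59) — 2 CPU-hours left.
2 CPU-hours left: a 2/12 share of J29 gives 18×2/12 = 3.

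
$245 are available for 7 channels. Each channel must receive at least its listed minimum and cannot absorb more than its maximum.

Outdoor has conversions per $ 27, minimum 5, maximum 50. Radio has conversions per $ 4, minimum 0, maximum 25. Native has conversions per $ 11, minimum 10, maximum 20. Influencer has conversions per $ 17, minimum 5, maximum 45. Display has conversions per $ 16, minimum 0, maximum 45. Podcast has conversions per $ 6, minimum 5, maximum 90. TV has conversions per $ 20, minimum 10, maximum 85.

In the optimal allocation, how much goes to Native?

15

Meeting every minimum uses 5+0+10+5+0+5+10 = 35 $, leaving 210.
Highest conversions per $ first: Outdoor 27 > TV 20 > Influencer 17 > Display 16 > Native 11 > Podcast 6 > Radio 4.
Give Outdoor 45 more to hit its cap of 50 — 165 left.
Give TV 75 more to hit its cap of 85 — 90 left.
Influencer takes 40 more to reach its cap of 45 — 50 left.
Display: +45 to 45 (cap) — 5 left.
Native has room for 10 more but only 5 remain, so it gets 15.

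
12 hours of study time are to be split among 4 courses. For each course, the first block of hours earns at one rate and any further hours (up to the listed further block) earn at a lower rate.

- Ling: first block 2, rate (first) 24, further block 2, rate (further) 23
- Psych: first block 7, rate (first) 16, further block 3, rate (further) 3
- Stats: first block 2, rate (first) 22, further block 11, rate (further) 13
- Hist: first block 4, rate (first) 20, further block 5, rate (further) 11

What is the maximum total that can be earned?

Treat each block as its own option and order by rate: Ling/first 24 > Ling/second 23 > Stats/first 22 > Hist/first 20 > Psych/first 16 > Stats/second 13 > Hist/second 11 > Psych/second 3.
Fill Ling first block (2 at 24) ; 10 left.
Fill Ling second block (2 at 23) ; 8 left.
Stats/first (22): +2 ; 6 left.
Hist/first (20): +4 ; 2 left.
Psych first at 16: only 2 left, fill 2.
Total = 24×2 + 23×2 + 22×2 + 20×4 + 16×2 = 250.

250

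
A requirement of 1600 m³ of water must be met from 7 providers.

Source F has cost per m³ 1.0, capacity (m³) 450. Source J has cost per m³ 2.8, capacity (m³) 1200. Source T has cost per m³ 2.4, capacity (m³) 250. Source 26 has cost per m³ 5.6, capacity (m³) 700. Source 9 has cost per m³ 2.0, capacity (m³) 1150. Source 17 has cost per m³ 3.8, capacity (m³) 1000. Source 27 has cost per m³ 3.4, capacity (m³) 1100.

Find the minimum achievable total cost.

2750

Fill from the cheapest provider first.
Source F (1.0): use full 450 → 1150 m³ to go.
Source 9 at 2.0: take all 1150 m³ → 0 still needed.
Source T, Source J, Source 27, Source 17, Source 26: unused.
Cost = 450×1.0 + 1150×2.0 = 2750.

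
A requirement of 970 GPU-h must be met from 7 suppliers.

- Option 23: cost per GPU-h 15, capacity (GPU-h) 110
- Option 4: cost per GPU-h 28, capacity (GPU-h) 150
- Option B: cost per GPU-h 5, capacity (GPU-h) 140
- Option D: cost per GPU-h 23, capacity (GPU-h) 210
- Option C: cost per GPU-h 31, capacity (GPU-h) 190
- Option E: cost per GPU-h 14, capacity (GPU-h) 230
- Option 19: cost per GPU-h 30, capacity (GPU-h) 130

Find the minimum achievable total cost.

Use suppliers in increasing cost order.
Take 140 from Option B at 5 ; need 830 more.
Take 230 from Option E at 14 ; need 600 more.
Option 23 (15): use full 110 ; 490 GPU-h to go.
Take 210 from Option D at 23 ; need 280 more.
Take 150 from Option 4 at 28 ; need 130 more.
Option 19 (30): use full 130 ; 0 GPU-h to go.
Option C: unused.
Cost = 140×5 + 230×14 + 110×15 + 210×23 + 150×28 + 130×30 = 18500.

18500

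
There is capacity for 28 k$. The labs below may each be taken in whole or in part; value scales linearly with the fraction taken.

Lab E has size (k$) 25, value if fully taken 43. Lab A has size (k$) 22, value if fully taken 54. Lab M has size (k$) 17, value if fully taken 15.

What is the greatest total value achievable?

Rank by value-to-size ratio: Lab A 54/22≈2.45, Lab E 43/25≈1.72, Lab M 15/17≈0.882.
All 22 k$ of Lab A fit (value 54) → 6 remain.
Fill the last 6 k$ with part of Lab E: 6/25 of it earns 10.32.
Total value = 64.32.

64.32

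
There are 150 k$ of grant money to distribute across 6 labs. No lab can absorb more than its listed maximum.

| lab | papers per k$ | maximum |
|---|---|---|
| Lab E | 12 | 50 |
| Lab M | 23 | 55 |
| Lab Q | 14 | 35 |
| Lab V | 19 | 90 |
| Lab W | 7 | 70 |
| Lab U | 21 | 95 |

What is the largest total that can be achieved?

3260

Order the labs by papers per k$: Lab M 23 > Lab U 21 > Lab V 19 > Lab Q 14 > Lab E 12 > Lab W 7.
Lab M: +55 to 55 (cap) → 95 left.
Lab U: +95 to 95 (cap) → 0 left.
Total = 23×55 + 21×95 = 3260.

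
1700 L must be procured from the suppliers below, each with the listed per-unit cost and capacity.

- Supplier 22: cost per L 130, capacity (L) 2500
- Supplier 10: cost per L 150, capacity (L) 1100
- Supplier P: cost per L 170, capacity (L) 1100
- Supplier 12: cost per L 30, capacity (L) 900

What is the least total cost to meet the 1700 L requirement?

131000

Use suppliers in increasing cost order.
Supplier 12 at 30: take all 900 L ; 800 still needed.
Supplier 22 (130): take the remaining 800 ; done.
Supplier 10, Supplier P: unused.
Cost = 900×30 + 800×130 = 131000.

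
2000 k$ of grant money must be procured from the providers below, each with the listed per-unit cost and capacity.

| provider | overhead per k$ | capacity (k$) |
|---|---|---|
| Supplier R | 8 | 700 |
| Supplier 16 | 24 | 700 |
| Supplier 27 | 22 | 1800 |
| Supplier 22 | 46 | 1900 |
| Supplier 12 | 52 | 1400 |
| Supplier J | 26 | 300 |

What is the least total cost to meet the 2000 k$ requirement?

34200

Use providers in increasing cost order.
Supplier R (8): use full 700 — 1300 k$ to go.
Supplier 27 at 22: take 1300 of its 1800 — requirement met.
Supplier 16, Supplier J, Supplier 22, Supplier 12: unused.
Cost = 700×8 + 1300×22 = 34200.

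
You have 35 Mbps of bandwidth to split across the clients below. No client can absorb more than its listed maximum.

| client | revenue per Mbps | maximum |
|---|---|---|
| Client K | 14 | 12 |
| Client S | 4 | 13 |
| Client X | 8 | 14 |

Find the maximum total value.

Rank by revenue per Mbps: Client K 14 > Client X 8 > Client S 4.
Client K takes 12 to reach its cap of 12 — 23 left.
Client X takes 14 to reach its cap of 14 — 9 left.
Client S: +9 (room for 13) → 9. Pool exhausted.
Total = 14×12 + 4×9 + 8×14 = 316.

316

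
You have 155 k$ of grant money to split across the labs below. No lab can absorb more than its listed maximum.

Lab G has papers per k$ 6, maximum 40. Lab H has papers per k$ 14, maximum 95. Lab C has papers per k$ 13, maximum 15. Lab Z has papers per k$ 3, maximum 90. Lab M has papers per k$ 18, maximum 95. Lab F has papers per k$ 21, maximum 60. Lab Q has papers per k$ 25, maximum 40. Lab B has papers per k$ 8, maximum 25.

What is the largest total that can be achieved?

Highest papers per k$ first: Lab Q 25 > Lab F 21 > Lab M 18 > Lab H 14 > Lab C 13 > Lab B 8 > Lab G 6 > Lab Z 3.
Give Lab Q 40 to hit its cap of 40 ; 115 left.
Lab F: +60 to 60 (cap) ; 55 left.
Lab M has room for 95 but only 55 remain, so it gets 55.
Total = 18×55 + 21×60 + 25×40 = 3250.

3250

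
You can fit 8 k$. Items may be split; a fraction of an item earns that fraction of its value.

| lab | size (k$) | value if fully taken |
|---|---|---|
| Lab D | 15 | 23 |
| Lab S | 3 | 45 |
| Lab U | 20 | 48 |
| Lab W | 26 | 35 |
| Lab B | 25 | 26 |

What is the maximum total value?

57

Rank by value-to-size ratio: Lab S 45/3≈15, Lab U 48/20≈2.4, Lab D 23/15≈1.53, Lab W 35/26≈1.35, Lab B 26/25≈1.04.
All 3 k$ of Lab S fit (value 45) ; 5 remain.
5 k$ left: a 5/20 share of Lab U gives 48×5/20 = 12.
Total value = 57.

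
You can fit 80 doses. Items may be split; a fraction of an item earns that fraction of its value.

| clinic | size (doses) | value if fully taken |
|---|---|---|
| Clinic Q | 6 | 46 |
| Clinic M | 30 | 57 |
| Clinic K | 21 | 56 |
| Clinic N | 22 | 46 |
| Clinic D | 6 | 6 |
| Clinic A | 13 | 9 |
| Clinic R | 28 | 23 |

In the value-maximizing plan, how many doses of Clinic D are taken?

Best value per unit of size first: Clinic Q 46/6≈7.67, Clinic K 56/21≈2.67, Clinic N 46/22≈2.09, Clinic M 57/30≈1.9, Clinic D 6/6≈1, Clinic R 23/28≈0.821, Clinic A 9/13≈0.692.
All 6 doses of Clinic Q fit (value 46) ; 74 remain.
All 21 doses of Clinic K fit (value 56) ; 53 remain.
Take all of Clinic N (22 doses, value 46) ; 31 doses left.
All 30 doses of Clinic M fit (value 57) ; 1 remain.
Only 1 doses remain; take 1/6 of Clinic D for value 6×1/6 = 1.

1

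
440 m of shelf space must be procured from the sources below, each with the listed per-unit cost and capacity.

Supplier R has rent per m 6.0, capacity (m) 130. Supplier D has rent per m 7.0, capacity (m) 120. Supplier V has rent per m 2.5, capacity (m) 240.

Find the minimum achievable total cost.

1870

Use sources in increasing cost order.
Take 240 from Supplier V at 2.5 → need 200 more.
Supplier R (6.0): use full 130 → 70 m to go.
Supplier D (7.0): take the remaining 70 → done.
Cost = 240×2.5 + 130×6.0 + 70×7.0 = 1870.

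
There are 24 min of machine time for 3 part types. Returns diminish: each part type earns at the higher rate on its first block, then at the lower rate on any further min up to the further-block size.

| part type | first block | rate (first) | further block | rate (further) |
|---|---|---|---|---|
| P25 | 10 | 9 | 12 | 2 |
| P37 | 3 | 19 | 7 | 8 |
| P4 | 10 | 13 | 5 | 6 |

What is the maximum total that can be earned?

285

Treat each block as its own option and order by rate: P37/T1 19 > P4/T1 13 > P25/T1 9 > P37/T2 8 > P4/T2 6 > P25/T2 2.
P37/T1 (19): +3 ; 21 left.
P4/T1 (13): +10 ; 11 left.
P25 T1 at 9: fill all 10 ; 1 left.
P37 T2 at 8: only 1 left, fill 1.
Total = 19×3 + 13×10 + 9×10 + 8×1 = 285.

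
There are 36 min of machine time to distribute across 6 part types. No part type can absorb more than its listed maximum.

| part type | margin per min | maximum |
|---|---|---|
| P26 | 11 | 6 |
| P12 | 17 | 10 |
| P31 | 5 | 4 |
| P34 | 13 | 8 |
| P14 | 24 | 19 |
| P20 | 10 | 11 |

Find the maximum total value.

717

Highest margin per min first: P14 24 > P12 17 > P34 13 > P26 11 > P20 10 > P31 5.
P14: +19 to 19 (cap) ; 17 left.
Give P12 10 to hit its cap of 10 ; 7 left.
P34: +7 (room for 8) → 7. Pool exhausted.
Total = 17×10 + 13×7 + 24×19 = 717.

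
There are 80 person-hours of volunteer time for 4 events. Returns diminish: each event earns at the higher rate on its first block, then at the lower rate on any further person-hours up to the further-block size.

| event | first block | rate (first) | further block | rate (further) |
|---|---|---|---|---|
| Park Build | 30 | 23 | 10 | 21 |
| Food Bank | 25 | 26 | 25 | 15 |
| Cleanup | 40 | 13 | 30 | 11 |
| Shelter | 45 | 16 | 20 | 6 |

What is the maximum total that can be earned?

Rank every tier by rate: Food Bank/T1 26 > Park Build/T1 23 > Park Build/T2 21 > Shelter/T1 16 > Food Bank/T2 15 > Cleanup/T1 13 > Cleanup/T2 11 > Shelter/T2 6.
Food Bank/T1 (26): +25 → 55 left.
Fill Park Build T1 block (30 at 23) → 25 left.
Fill Park Build T2 block (10 at 21) → 15 left.
Shelter/T1: +15 of 45 at 16; pool empty.
Total = 26×25 + 23×30 + 21×10 + 16×15 = 1790.

1790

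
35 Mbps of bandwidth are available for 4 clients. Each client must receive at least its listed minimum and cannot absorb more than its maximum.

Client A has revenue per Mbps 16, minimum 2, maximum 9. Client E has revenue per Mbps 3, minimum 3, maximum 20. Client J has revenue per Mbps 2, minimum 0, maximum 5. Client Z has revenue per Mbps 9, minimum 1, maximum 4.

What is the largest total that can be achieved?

Meeting every minimum uses 2+3+0+1 = 6 Mbps, leaving 29.
Highest revenue per Mbps first: Client A 16 > Client Z 9 > Client E 3 > Client J 2.
Give Client A 7 more to hit its cap of 9 — 22 left.
Client Z takes 3 more to reach its cap of 4 — 19 left.
Client E takes 17 more to reach its cap of 20 — 2 left.
Only 2 left; Client J takes them to reach 2.
Total = 16×9 + 3×20 + 2×2 + 9×4 = 244.

244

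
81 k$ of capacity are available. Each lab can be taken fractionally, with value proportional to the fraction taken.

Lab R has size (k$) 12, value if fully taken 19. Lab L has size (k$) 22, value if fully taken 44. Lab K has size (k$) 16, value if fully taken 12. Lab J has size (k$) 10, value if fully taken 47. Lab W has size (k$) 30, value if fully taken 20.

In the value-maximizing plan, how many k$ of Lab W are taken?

21

Best value per unit of size first: Lab J 47/10≈4.7, Lab L 44/22≈2, Lab R 19/12≈1.58, Lab K 12/16≈0.75, Lab W 20/30≈0.667.
All 10 k$ of Lab J fit (value 47) → 71 remain.
All 22 k$ of Lab L fit (value 44) → 49 remain.
Lab R: take in full, 12 k$ for value 19 → 37 left.
Take all of Lab K (16 k$, value 12) → 21 k$ left.
21 k$ left: a 21/30 share of Lab W gives 20×21/30 = 14.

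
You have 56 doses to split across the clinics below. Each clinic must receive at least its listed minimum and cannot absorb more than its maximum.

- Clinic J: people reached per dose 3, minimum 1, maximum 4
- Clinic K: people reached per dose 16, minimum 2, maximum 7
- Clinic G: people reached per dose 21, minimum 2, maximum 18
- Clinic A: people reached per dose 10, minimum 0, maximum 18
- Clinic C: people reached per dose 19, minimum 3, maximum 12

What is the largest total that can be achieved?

Meeting every minimum uses 1+2+2+0+3 = 8 doses, leaving 48.
Order the clinics by people reached per dose: Clinic G 21 > Clinic C 19 > Clinic K 16 > Clinic A 10 > Clinic J 3.
Clinic G takes 16 more to reach its cap of 18 → 32 left.
Clinic C takes 9 more to reach its cap of 12 → 23 left.
Give Clinic K 5 more to hit its cap of 7 → 18 left.
Give Clinic A 18 more to hit its cap of 18 → 0 left.
Total = 3×1 + 16×7 + 21×18 + 10×18 + 19×12 = 901.

901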